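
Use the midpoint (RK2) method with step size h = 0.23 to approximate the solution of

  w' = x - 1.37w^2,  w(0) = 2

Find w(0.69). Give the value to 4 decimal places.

Midpoint: k1 = f(x_n, w_n); k2 = f(x_n + h/2, w_n + (h/2)·k1); w_{n+1} = w_n + h·k2.
x=0.000000, w=2.000000:
  k1 = f(0.000000, 2.000000) = -5.480000
  k2 = f(0.115000, 1.369800) = -2.455602
  w ← 2.000000 + 0.23·(-2.455602) = 1.435211
x=0.230000, w=1.435211:
  k1 = f(0.230000, 1.435211) = -2.591970
  k2 = f(0.345000, 1.137135) = -1.426514
  w ← 1.435211 + 0.23·(-1.426514) = 1.107113
x=0.460000, w=1.107113:
  k1 = f(0.460000, 1.107113) = -1.219209
  k2 = f(0.575000, 0.966904) = -0.705818
  w ← 1.107113 + 0.23·(-0.705818) = 0.944775
w(0.69) ≈ 0.9448

0.9448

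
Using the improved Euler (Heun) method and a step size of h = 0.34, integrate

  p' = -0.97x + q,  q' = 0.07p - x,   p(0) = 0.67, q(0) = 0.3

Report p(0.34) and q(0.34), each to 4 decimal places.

Heun on (p,q): k1 = f(x_n, state_n); k2 = f(x_n + h, state_n + h·k1); state_{n+1} = state_n + (h/2)·(k1 + k2).
0.000000: (0.670000, 0.300000)
  k1 = (0.300000, 0.046900)
  predictor → (0.772000, 0.315946)
  k2 = (-0.013854, -0.285960)
  → (0.718645, 0.259360)
(p(0.34), q(0.34)) ≈ (0.7186, 0.2594)

0.7186, 0.2594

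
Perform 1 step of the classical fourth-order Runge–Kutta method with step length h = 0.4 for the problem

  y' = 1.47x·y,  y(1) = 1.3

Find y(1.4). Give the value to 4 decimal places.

RK4: k1 = f(x_n, y_n); k2 = f(x_n + h/2, y_n + (h/2)·k1); k3 = f(x_n + h/2, y_n + (h/2)·k2); k4 = f(x_n + h, y_n + h·k3); y_{n+1} = y_n + (h/6)·(k1 + 2k2 + 2k3 + k4).
x=1.000000, y=1.300000:
  k1 = f(1.000000, 1.300000) = 1.911000
  k2 = f(1.200000, 1.682200) = 2.967401
  k3 = f(1.200000, 1.893480) = 3.340099
  k4 = f(1.400000, 2.636040) = 5.424969
  y ← 1.300000 + (0.4/6)·(k1 + 2k2 + 2k3 + k4) = 2.630065
y(1.4) ≈ 2.6301

2.6301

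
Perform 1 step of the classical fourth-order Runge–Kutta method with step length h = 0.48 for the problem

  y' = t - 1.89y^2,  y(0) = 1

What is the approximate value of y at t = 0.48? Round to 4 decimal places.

0.5987

RK4: k1 = f(t_n, y_n); k2 = f(t_n + h/2, y_n + (h/2)·k1); k3 = f(t_n + h/2, y_n + (h/2)·k2); k4 = f(t_n + h, y_n + h·k3); y_{n+1} = y_n + (h/6)·(k1 + 2k2 + 2k3 + k4).
t=0.000000, y=1.000000:
  k1 = f(0.000000, 1.000000) = -1.890000
  k2 = f(0.240000, 0.546400) = -0.324265
  k3 = f(0.240000, 0.922176) = -1.367274
  k4 = f(0.480000, 0.343709) = 0.256724
  y ← 1.000000 + (0.48/6)·(k1 + 2k2 + 2k3 + k4) = 0.598692
y(0.48) ≈ 0.5987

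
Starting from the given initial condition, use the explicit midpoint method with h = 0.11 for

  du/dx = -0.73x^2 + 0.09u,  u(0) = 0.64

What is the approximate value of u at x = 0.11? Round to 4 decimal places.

Midpoint: k1 = f(x_n, u_n); k2 = f(x_n + h/2, u_n + (h/2)·k1); u_{n+1} = u_n + h·k2.
x=0.000000, u=0.640000:
  k1 = f(0.000000, 0.640000) = 0.057600
  k2 = f(0.055000, 0.643168) = 0.055677
  u ← 0.640000 + 0.11·0.055677 = 0.646124
u(0.11) ≈ 0.6461

0.6461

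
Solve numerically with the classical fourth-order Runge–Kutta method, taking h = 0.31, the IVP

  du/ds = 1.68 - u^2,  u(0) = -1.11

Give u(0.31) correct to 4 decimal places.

-0.9145

RK4: k1 = f(s_n, u_n); k2 = f(s_n + h/2, u_n + (h/2)·k1); k3 = f(s_n + h/2, u_n + (h/2)·k2); k4 = f(s_n + h, u_n + h·k3); u_{n+1} = u_n + (h/6)·(k1 + 2k2 + 2k3 + k4).
s=0.000000, u=-1.110000:
  k1 = f(0.000000, -1.110000) = 0.447900
  k2 = f(0.155000, -1.040576) = 0.597203
  k3 = f(0.155000, -1.017434) = 0.644829
  k4 = f(0.310000, -0.910103) = 0.851712
  u ← -1.110000 + (0.31/6)·(k1 + 2k2 + 2k3 + k4) = -0.914510
u(0.31) ≈ -0.9145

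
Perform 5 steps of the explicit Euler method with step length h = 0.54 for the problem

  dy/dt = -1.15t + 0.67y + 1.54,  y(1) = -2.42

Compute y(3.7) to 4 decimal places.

Euler: y_{n+1} = y_n + h·f(t_n, y_n).
t=1.000000, y=-2.420000: f=-1.231400 → y ← -2.420000 + 0.54·(-1.231400) = -3.084956
t=1.540000, y=-3.084956: f=-2.297921 → y ← -3.084956 + 0.54·(-2.297921) = -4.325833
t=2.080000, y=-4.325833: f=-3.750308 → y ← -4.325833 + 0.54·(-3.750308) = -6.350999
t=2.620000, y=-6.350999: f=-5.728170 → y ← -6.350999 + 0.54·(-5.728170) = -9.444211
t=3.160000, y=-9.444211: f=-8.421621 → y ← -9.444211 + 0.54·(-8.421621) = -13.991887
y(3.7) ≈ -13.9919

-13.9919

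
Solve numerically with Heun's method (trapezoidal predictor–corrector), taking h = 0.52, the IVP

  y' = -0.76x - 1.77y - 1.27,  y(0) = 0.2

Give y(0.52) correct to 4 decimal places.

-0.3586

Heun: k1 = f(x_n, y_n); k2 = f(x_n + h, y_n + h·k1); y_{n+1} = y_n + (h/2)·(k1 + k2).
x=0.000000, y=0.200000:
  k1 = f(0.000000, 0.200000) = -1.624000
  k2 = f(0.520000, -0.644480) = -0.524470
  y ← 0.200000 + (0.52/2)·(-1.624000 + (-0.524470)) = -0.358602
y(0.52) ≈ -0.3586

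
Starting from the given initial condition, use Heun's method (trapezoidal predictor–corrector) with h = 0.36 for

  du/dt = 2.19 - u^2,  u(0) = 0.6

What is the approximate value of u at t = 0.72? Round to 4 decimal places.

Heun: k1 = f(t_n, u_n); k2 = f(t_n + h, u_n + h·k1); u_{n+1} = u_n + (h/2)·(k1 + k2).
t=0.000000, u=0.600000:
  k1 = f(0.000000, 0.600000) = 1.830000
  k2 = f(0.360000, 1.258800) = 0.605423
  u ← 0.600000 + (0.36/2)·(1.830000 + 0.605423) = 1.038376
t=0.360000, u=1.038376:
  k1 = f(0.360000, 1.038376) = 1.111775
  k2 = f(0.720000, 1.438615) = 0.120387
  u ← 1.038376 + (0.36/2)·(1.111775 + 0.120387) = 1.260165
u(0.72) ≈ 1.2602

1.2602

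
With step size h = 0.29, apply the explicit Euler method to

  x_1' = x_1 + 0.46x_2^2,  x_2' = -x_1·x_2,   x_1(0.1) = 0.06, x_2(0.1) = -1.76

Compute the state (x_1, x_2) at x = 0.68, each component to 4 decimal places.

1.0319, -1.4833

Euler on (x_1,x_2): x_1_{n+1} = x_1_n + h·x_1', x_2_{n+1} = x_2_n + h·x_2'.
0.100000: (0.060000, -1.760000); f=(1.484896, 0.105600) → (0.490620, -1.729376)
0.390000: (0.490620, -1.729376); f=(1.866361, 0.848466) → (1.031864, -1.483321)
(x_1(0.68), x_2(0.68)) ≈ (1.0319, -1.4833)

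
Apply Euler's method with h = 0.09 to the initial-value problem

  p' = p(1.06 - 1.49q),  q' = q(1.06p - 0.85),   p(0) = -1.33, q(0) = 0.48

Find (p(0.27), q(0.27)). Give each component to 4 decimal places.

-1.5102, 0.2385

Euler on (p,q): p_{n+1} = p_n + h·p', q_{n+1} = q_n + h·q'.
0.000000: (-1.330000, 0.480000); f=(-0.458584, -1.084704) → (-1.371273, 0.382377)
0.090000: (-1.371273, 0.382377); f=(-0.672278, -0.880823) → (-1.431778, 0.303103)
0.180000: (-1.431778, 0.303103); f=(-0.871061, -0.717651) → (-1.510173, 0.238514)
(p(0.27), q(0.27)) ≈ (-1.5102, 0.2385)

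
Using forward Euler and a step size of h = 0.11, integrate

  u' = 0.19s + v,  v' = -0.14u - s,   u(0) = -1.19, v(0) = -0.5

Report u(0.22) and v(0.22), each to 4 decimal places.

-1.2957, -0.4746

Euler on (u,v): u_{n+1} = u_n + h·u', v_{n+1} = v_n + h·v'.
0.000000: (-1.190000, -0.500000); f=(-0.500000, 0.166600) → (-1.245000, -0.481674)
0.110000: (-1.245000, -0.481674); f=(-0.460774, 0.064300) → (-1.295685, -0.474601)
(u(0.22), v(0.22)) ≈ (-1.2957, -0.4746)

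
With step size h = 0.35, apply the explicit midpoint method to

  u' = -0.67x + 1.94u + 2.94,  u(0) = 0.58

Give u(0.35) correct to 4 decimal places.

Midpoint: k1 = f(x_n, u_n); k2 = f(x_n + h/2, u_n + (h/2)·k1); u_{n+1} = u_n + h·k2.
x=0.000000, u=0.580000:
  k1 = f(0.000000, 0.580000) = 4.065200
  k2 = f(0.175000, 1.291410) = 5.328085
  u ← 0.580000 + 0.35·5.328085 = 2.444830
u(0.35) ≈ 2.4448

2.4448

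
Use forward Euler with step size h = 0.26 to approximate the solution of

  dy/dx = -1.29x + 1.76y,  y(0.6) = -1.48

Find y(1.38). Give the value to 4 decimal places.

-5.8069

Euler: y_{n+1} = y_n + h·f(x_n, y_n).
x=0.600000, y=-1.480000: f=-3.378800 → y ← -1.480000 + 0.26·(-3.378800) = -2.358488
x=0.860000, y=-2.358488: f=-5.260339 → y ← -2.358488 + 0.26·(-5.260339) = -3.726176
x=1.120000, y=-3.726176: f=-8.002870 → y ← -3.726176 + 0.26·(-8.002870) = -5.806922
y(1.38) ≈ -5.8069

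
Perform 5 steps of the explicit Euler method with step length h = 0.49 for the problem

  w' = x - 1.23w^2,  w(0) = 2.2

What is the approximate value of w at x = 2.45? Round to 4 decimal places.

Euler: w_{n+1} = w_n + h·f(x_n, w_n).
x=0.000000, w=2.200000: f=-5.953200 → w ← 2.200000 + 0.49·(-5.953200) = -0.717068
x=0.490000, w=-0.717068: f=-0.142449 → w ← -0.717068 + 0.49·(-0.142449) = -0.786868
x=0.980000, w=-0.786868: f=0.218431 → w ← -0.786868 + 0.49·0.218431 = -0.679837
x=1.470000, w=-0.679837: f=0.901521 → w ← -0.679837 + 0.49·0.901521 = -0.238092
x=1.960000, w=-0.238092: f=1.890274 → w ← -0.238092 + 0.49·1.890274 = 0.688143
w(2.45) ≈ 0.6881

0.6881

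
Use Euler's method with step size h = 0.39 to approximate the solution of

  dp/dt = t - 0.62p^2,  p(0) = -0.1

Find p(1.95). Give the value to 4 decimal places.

1.2396

Euler: p_{n+1} = p_n + h·f(t_n, p_n).
t=0.000000, p=-0.100000: f=-0.006200 → p ← -0.100000 + 0.39·(-0.006200) = -0.102418
t=0.390000, p=-0.102418: f=0.383497 → p ← -0.102418 + 0.39·0.383497 = 0.047146
t=0.780000, p=0.047146: f=0.778622 → p ← 0.047146 + 0.39·0.778622 = 0.350808
t=1.170000, p=0.350808: f=1.093699 → p ← 0.350808 + 0.39·1.093699 = 0.777351
t=1.560000, p=0.777351: f=1.185350 → p ← 0.777351 + 0.39·1.185350 = 1.239637
p(1.95) ≈ 1.2396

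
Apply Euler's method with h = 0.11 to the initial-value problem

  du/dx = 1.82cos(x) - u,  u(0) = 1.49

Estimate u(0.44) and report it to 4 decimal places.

Euler: u_{n+1} = u_n + h·f(x_n, u_n).
x=0.000000, u=1.490000: f=0.330000 → u ← 1.490000 + 0.11·0.330000 = 1.526300
x=0.110000, u=1.526300: f=0.282700 → u ← 1.526300 + 0.11·0.282700 = 1.557397
x=0.220000, u=1.557397: f=0.218736 → u ← 1.557397 + 0.11·0.218736 = 1.581458
x=0.330000, u=1.581458: f=0.140339 → u ← 1.581458 + 0.11·0.140339 = 1.596895
u(0.44) ≈ 1.5969

1.5969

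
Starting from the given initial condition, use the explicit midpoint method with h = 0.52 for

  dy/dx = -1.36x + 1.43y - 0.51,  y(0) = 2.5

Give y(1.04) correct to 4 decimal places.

8.0432

Midpoint: k1 = f(x_n, y_n); k2 = f(x_n + h/2, y_n + (h/2)·k1); y_{n+1} = y_n + h·k2.
x=0.000000, y=2.500000:
  k1 = f(0.000000, 2.500000) = 3.065000
  k2 = f(0.260000, 3.296900) = 3.850967
  y ← 2.500000 + 0.52·3.850967 = 4.502503
x=0.520000, y=4.502503:
  k1 = f(0.520000, 4.502503) = 5.221379
  k2 = f(0.780000, 5.860061) = 6.809088
  y ← 4.502503 + 0.52·6.809088 = 8.043228
y(1.04) ≈ 8.0432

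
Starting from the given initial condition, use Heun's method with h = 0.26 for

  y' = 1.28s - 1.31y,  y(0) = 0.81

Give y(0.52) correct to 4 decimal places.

0.5630

Heun: k1 = f(s_n, y_n); k2 = f(s_n + h, y_n + h·k1); y_{n+1} = y_n + (h/2)·(k1 + k2).
s=0.000000, y=0.810000:
  k1 = f(0.000000, 0.810000) = -1.061100
  k2 = f(0.260000, 0.534114) = -0.366889
  y ← 0.810000 + (0.26/2)·(-1.061100 + (-0.366889)) = 0.624361
s=0.260000, y=0.624361:
  k1 = f(0.260000, 0.624361) = -0.485113
  k2 = f(0.520000, 0.498232) = 0.012916
  y ← 0.624361 + (0.26/2)·(-0.485113 + 0.012916) = 0.562976
y(0.52) ≈ 0.5630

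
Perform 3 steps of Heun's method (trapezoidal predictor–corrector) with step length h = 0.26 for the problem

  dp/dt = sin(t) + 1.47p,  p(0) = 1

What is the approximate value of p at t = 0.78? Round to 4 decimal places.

Heun: k1 = f(t_n, p_n); k2 = f(t_n + h, p_n + h·k1); p_{n+1} = p_n + (h/2)·(k1 + k2).
t=0.000000, p=1.000000:
  k1 = f(0.000000, 1.000000) = 1.470000
  k2 = f(0.260000, 1.382200) = 2.288915
  p ← 1.000000 + (0.26/2)·(1.470000 + 2.288915) = 1.488659
t=0.260000, p=1.488659:
  k1 = f(0.260000, 1.488659) = 2.445409
  k2 = f(0.520000, 2.124465) = 3.619844
  p ← 1.488659 + (0.26/2)·(2.445409 + 3.619844) = 2.277142
t=0.520000, p=2.277142:
  k1 = f(0.520000, 2.277142) = 3.844279
  k2 = f(0.780000, 3.276654) = 5.519961
  p ← 2.277142 + (0.26/2)·(3.844279 + 5.519961) = 3.494493
p(0.78) ≈ 3.4945

3.4945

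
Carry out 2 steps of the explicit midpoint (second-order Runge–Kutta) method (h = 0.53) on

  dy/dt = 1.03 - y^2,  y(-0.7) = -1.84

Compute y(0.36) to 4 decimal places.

Midpoint: k1 = f(t_n, y_n); k2 = f(t_n + h/2, y_n + (h/2)·k1); y_{n+1} = y_n + h·k2.
t=-0.700000, y=-1.840000:
  k1 = f(-0.700000, -1.840000) = -2.355600
  k2 = f(-0.435000, -2.464234) = -5.042449
  y ← -1.840000 + 0.53·(-5.042449) = -4.512498
t=-0.170000, y=-4.512498:
  k1 = f(-0.170000, -4.512498) = -19.332639
  k2 = f(0.095000, -9.635647) = -91.815701
  y ← -4.512498 + 0.53·(-91.815701) = -53.174819
y(0.36) ≈ -53.1748

-53.1748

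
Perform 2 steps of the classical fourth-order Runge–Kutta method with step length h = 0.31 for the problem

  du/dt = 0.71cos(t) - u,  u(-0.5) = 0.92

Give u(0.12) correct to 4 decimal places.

0.8138

RK4: k1 = f(t_n, u_n); k2 = f(t_n + h/2, u_n + (h/2)·k1); k3 = f(t_n + h/2, u_n + (h/2)·k2); k4 = f(t_n + h, u_n + h·k3); u_{n+1} = u_n + (h/6)·(k1 + 2k2 + 2k3 + k4).
t=-0.500000, u=0.920000:
  k1 = f(-0.500000, 0.920000) = -0.296916
  k2 = f(-0.345000, 0.873978) = -0.205814
  k3 = f(-0.345000, 0.888099) = -0.219935
  k4 = f(-0.190000, 0.851820) = -0.154597
  u ← 0.920000 + (0.31/6)·(k1 + 2k2 + 2k3 + k4) = 0.852678
t=-0.190000, u=0.852678:
  k1 = f(-0.190000, 0.852678) = -0.155455
  k2 = f(-0.035000, 0.828582) = -0.119017
  k3 = f(-0.035000, 0.834230) = -0.124665
  k4 = f(0.120000, 0.814032) = -0.109137
  u ← 0.852678 + (0.31/6)·(k1 + 2k2 + 2k3 + k4) = 0.813827
u(0.12) ≈ 0.8138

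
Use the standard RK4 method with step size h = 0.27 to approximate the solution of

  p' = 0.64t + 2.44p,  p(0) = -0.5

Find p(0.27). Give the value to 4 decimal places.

RK4: k1 = f(t_n, p_n); k2 = f(t_n + h/2, p_n + (h/2)·k1); k3 = f(t_n + h/2, p_n + (h/2)·k2); k4 = f(t_n + h, p_n + h·k3); p_{n+1} = p_n + (h/6)·(k1 + 2k2 + 2k3 + k4).
t=0.000000, p=-0.500000:
  k1 = f(0.000000, -0.500000) = -1.220000
  k2 = f(0.135000, -0.664700) = -1.535468
  k3 = f(0.135000, -0.707288) = -1.639383
  k4 = f(0.270000, -0.942633) = -2.127226
  p ← -0.500000 + (0.27/6)·(k1 + 2k2 + 2k3 + k4) = -0.936362
p(0.27) ≈ -0.9364

-0.9364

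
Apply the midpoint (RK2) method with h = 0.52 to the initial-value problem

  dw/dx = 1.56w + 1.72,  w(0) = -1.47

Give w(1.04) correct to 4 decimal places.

Midpoint: k1 = f(x_n, w_n); k2 = f(x_n + h/2, w_n + (h/2)·k1); w_{n+1} = w_n + h·k2.
x=0.000000, w=-1.470000:
  k1 = f(0.000000, -1.470000) = -0.573200
  k2 = f(0.260000, -1.619032) = -0.805690
  w ← -1.470000 + 0.52·(-0.805690) = -1.888959
x=0.520000, w=-1.888959:
  k1 = f(0.520000, -1.888959) = -1.226776
  k2 = f(0.780000, -2.207920) = -1.724356
  w ← -1.888959 + 0.52·(-1.724356) = -2.785624
w(1.04) ≈ -2.7856

-2.7856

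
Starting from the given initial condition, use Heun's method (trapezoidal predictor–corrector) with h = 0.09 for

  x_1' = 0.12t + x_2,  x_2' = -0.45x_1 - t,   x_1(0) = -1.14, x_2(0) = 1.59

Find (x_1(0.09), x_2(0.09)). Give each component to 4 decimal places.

Heun on (x_1,x_2): k1 = f(t_n, state_n); k2 = f(t_n + h, state_n + h·k1); state_{n+1} = state_n + (h/2)·(k1 + k2).
0.000000: (-1.140000, 1.590000)
  k1 = (1.590000, 0.513000)
  predictor → (-0.996900, 1.636170)
  k2 = (1.646970, 0.358605)
  → (-0.994336, 1.629222)
(x_1(0.09), x_2(0.09)) ≈ (-0.9943, 1.6292)

-0.9943, 1.6292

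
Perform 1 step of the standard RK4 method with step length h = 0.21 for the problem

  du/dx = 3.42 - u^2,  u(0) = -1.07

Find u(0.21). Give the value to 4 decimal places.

-0.4913

RK4: k1 = f(x_n, u_n); k2 = f(x_n + h/2, u_n + (h/2)·k1); k3 = f(x_n + h/2, u_n + (h/2)·k2); k4 = f(x_n + h, u_n + h·k3); u_{n+1} = u_n + (h/6)·(k1 + 2k2 + 2k3 + k4).
x=0.000000, u=-1.070000:
  k1 = f(0.000000, -1.070000) = 2.275100
  k2 = f(0.105000, -0.831115) = 2.729249
  k3 = f(0.105000, -0.783429) = 2.806239
  k4 = f(0.210000, -0.480690) = 3.188937
  u ← -1.070000 + (0.21/6)·(k1 + 2k2 + 2k3 + k4) = -0.491275
u(0.21) ≈ -0.4913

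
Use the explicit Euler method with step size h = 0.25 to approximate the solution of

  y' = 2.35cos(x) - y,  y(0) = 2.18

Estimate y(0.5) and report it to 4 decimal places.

Euler: y_{n+1} = y_n + h·f(x_n, y_n).
x=0.000000, y=2.180000: f=0.170000 → y ← 2.180000 + 0.25·0.170000 = 2.222500
x=0.250000, y=2.222500: f=0.054444 → y ← 2.222500 + 0.25·0.054444 = 2.236111
y(0.5) ≈ 2.2361

2.2361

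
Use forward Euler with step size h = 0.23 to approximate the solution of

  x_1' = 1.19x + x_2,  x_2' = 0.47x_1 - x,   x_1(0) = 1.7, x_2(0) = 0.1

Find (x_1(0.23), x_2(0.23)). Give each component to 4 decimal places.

1.7230, 0.2838

Euler on (x_1,x_2): x_1_{n+1} = x_1_n + h·x_1', x_2_{n+1} = x_2_n + h·x_2'.
0.000000: (1.700000, 0.100000); f=(0.100000, 0.799000) → (1.723000, 0.283770)
(x_1(0.23), x_2(0.23)) ≈ (1.7230, 0.2838)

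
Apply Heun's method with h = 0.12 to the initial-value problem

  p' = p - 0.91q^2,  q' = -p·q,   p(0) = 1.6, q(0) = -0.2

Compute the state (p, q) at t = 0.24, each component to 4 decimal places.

Heun on (p,q): k1 = f(t_n, state_n); k2 = f(t_n + h, state_n + h·k1); state_{n+1} = state_n + (h/2)·(k1 + k2).
0.000000: (1.600000, -0.200000)
  k1 = (1.563600, 0.320000)
  predictor → (1.787632, -0.161600)
  k2 = (1.763868, 0.288881)
  → (1.799648, -0.163467)
0.120000: (1.799648, -0.163467)
  k1 = (1.775332, 0.294183)
  predictor → (2.012688, -0.128165)
  k2 = (1.997740, 0.257956)
  → (2.026032, -0.130339)
(p(0.24), q(0.24)) ≈ (2.0260, -0.1303)

2.0260, -0.1303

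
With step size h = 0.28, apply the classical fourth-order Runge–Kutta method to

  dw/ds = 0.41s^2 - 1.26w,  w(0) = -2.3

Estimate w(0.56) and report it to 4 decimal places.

-1.1156

RK4: k1 = f(s_n, w_n); k2 = f(s_n + h/2, w_n + (h/2)·k1); k3 = f(s_n + h/2, w_n + (h/2)·k2); k4 = f(s_n + h, w_n + h·k3); w_{n+1} = w_n + (h/6)·(k1 + 2k2 + 2k3 + k4).
s=0.000000, w=-2.300000:
  k1 = f(0.000000, -2.300000) = 2.898000
  k2 = f(0.140000, -1.894280) = 2.394829
  k3 = f(0.140000, -1.964724) = 2.483588
  k4 = f(0.280000, -1.604595) = 2.053934
  w ← -2.300000 + (0.28/6)·(k1 + 2k2 + 2k3 + k4) = -1.613591
s=0.280000, w=-1.613591:
  k1 = f(0.280000, -1.613591) = 2.065268
  k2 = f(0.420000, -1.324453) = 1.741135
  k3 = f(0.420000, -1.369832) = 1.798312
  k4 = f(0.560000, -1.110063) = 1.527256
  w ← -1.613591 + (0.28/6)·(k1 + 2k2 + 2k3 + k4) = -1.115591
w(0.56) ≈ -1.1156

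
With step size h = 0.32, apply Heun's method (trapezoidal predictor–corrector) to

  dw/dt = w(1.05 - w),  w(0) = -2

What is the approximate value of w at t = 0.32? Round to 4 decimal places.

Heun: k1 = f(t_n, w_n); k2 = f(t_n + h, w_n + h·k1); w_{n+1} = w_n + (h/2)·(k1 + k2).
t=0.000000, w=-2.000000:
  k1 = f(0.000000, -2.000000) = -6.100000
  k2 = f(0.320000, -3.952000) = -19.767904
  w ← -2.000000 + (0.32/2)·(-6.100000 + (-19.767904)) = -6.138865
w(0.32) ≈ -6.1389

-6.1389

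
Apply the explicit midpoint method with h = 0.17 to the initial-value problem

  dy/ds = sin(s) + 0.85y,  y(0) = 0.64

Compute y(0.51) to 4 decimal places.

Midpoint: k1 = f(s_n, y_n); k2 = f(s_n + h/2, y_n + (h/2)·k1); y_{n+1} = y_n + h·k2.
s=0.000000, y=0.640000:
  k1 = f(0.000000, 0.640000) = 0.544000
  k2 = f(0.085000, 0.686240) = 0.668202
  y ← 0.640000 + 0.17·0.668202 = 0.753594
s=0.170000, y=0.753594:
  k1 = f(0.170000, 0.753594) = 0.809737
  k2 = f(0.255000, 0.822422) = 0.951304
  y ← 0.753594 + 0.17·0.951304 = 0.915316
s=0.340000, y=0.915316:
  k1 = f(0.340000, 0.915316) = 1.111506
  k2 = f(0.425000, 1.009794) = 1.270646
  y ← 0.915316 + 0.17·1.270646 = 1.131326
y(0.51) ≈ 1.1313

1.1313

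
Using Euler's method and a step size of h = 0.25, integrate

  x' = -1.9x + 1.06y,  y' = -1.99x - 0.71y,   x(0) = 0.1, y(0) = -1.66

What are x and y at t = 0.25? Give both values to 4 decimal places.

Euler on (x,y): x_{n+1} = x_n + h·x', y_{n+1} = y_n + h·y'.
0.000000: (0.100000, -1.660000); f=(-1.949600, 0.979600) → (-0.387400, -1.415100)
(x(0.25), y(0.25)) ≈ (-0.3874, -1.4151)

-0.3874, -1.4151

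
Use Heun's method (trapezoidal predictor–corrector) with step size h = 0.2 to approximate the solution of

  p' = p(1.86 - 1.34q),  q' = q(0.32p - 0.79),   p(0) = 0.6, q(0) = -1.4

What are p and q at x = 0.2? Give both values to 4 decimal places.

1.1923, -1.2603

Heun on (p,q): k1 = f(x_n, state_n); k2 = f(x_n + h, state_n + h·k1); state_{n+1} = state_n + (h/2)·(k1 + k2).
0.000000: (0.600000, -1.400000)
  k1 = (2.241600, 0.837200)
  predictor → (1.048320, -1.232560)
  k2 = (3.681312, 0.560245)
  → (1.192291, -1.260256)
(p(0.2), q(0.2)) ≈ (1.1923, -1.2603)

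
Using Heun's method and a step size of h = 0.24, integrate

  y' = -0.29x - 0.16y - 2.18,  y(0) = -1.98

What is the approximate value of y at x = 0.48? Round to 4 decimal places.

-2.8734

Heun: k1 = f(x_n, y_n); k2 = f(x_n + h, y_n + h·k1); y_{n+1} = y_n + (h/2)·(k1 + k2).
x=0.000000, y=-1.980000:
  k1 = f(0.000000, -1.980000) = -1.863200
  k2 = f(0.240000, -2.427168) = -1.861253
  y ← -1.980000 + (0.24/2)·(-1.863200 + (-1.861253)) = -2.426934
x=0.240000, y=-2.426934:
  k1 = f(0.240000, -2.426934) = -1.861291
  k2 = f(0.480000, -2.873644) = -1.859417
  y ← -2.426934 + (0.24/2)·(-1.861291 + (-1.859417)) = -2.873419
y(0.48) ≈ -2.8734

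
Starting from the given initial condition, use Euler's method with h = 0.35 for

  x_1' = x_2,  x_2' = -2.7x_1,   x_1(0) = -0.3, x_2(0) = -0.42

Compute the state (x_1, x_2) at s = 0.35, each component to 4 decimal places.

Euler on (x_1,x_2): x_1_{n+1} = x_1_n + h·x_1', x_2_{n+1} = x_2_n + h·x_2'.
0.000000: (-0.300000, -0.420000); f=(-0.420000, 0.810000) → (-0.447000, -0.136500)
(x_1(0.35), x_2(0.35)) ≈ (-0.4470, -0.1365)

-0.4470, -0.1365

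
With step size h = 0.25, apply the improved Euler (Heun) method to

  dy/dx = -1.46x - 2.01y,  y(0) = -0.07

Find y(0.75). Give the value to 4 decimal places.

Heun: k1 = f(x_n, y_n); k2 = f(x_n + h, y_n + h·k1); y_{n+1} = y_n + (h/2)·(k1 + k2).
x=0.000000, y=-0.070000:
  k1 = f(0.000000, -0.070000) = 0.140700
  k2 = f(0.250000, -0.034825) = -0.295002
  y ← -0.070000 + (0.25/2)·(0.140700 + (-0.295002)) = -0.089288
x=0.250000, y=-0.089288:
  k1 = f(0.250000, -0.089288) = -0.185532
  k2 = f(0.500000, -0.135671) = -0.457302
  y ← -0.089288 + (0.25/2)·(-0.185532 + (-0.457302)) = -0.169642
x=0.500000, y=-0.169642:
  k1 = f(0.500000, -0.169642) = -0.389020
  k2 = f(0.750000, -0.266897) = -0.558537
  y ← -0.169642 + (0.25/2)·(-0.389020 + (-0.558537)) = -0.288087
y(0.75) ≈ -0.2881

-0.2881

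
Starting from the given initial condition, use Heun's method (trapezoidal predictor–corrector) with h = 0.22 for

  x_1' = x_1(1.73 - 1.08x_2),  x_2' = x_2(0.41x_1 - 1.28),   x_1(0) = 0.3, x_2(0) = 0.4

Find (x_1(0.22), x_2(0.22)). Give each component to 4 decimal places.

0.4026, 0.3123

Heun on (x_1,x_2): k1 = f(s_n, state_n); k2 = f(s_n + h, state_n + h·k1); state_{n+1} = state_n + (h/2)·(k1 + k2).
0.000000: (0.300000, 0.400000)
  k1 = (0.389400, -0.462800)
  predictor → (0.385668, 0.298184)
  k2 = (0.543006, -0.334526)
  → (0.402565, 0.312294)
(x_1(0.22), x_2(0.22)) ≈ (0.4026, 0.3123)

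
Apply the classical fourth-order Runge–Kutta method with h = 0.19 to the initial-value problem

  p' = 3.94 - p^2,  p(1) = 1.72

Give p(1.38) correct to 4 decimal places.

1.9227

RK4: k1 = f(t_n, p_n); k2 = f(t_n + h/2, p_n + (h/2)·k1); k3 = f(t_n + h/2, p_n + (h/2)·k2); k4 = f(t_n + h, p_n + h·k3); p_{n+1} = p_n + (h/6)·(k1 + 2k2 + 2k3 + k4).
t=1.000000, p=1.720000:
  k1 = f(1.000000, 1.720000) = 0.981600
  k2 = f(1.095000, 1.813252) = 0.652117
  k3 = f(1.095000, 1.781951) = 0.764650
  k4 = f(1.190000, 1.865284) = 0.460717
  p ← 1.720000 + (0.19/6)·(k1 + 2k2 + 2k3 + k4) = 1.855402
t=1.190000, p=1.855402:
  k1 = f(1.190000, 1.855402) = 0.497483
  k2 = f(1.285000, 1.902663) = 0.319874
  k3 = f(1.285000, 1.885790) = 0.383796
  k4 = f(1.380000, 1.928323) = 0.221569
  p ← 1.855402 + (0.19/6)·(k1 + 2k2 + 2k3 + k4) = 1.922738
p(1.38) ≈ 1.9227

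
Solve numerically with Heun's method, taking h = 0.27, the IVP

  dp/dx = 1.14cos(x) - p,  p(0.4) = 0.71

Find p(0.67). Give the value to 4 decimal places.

Heun: k1 = f(x_n, p_n); k2 = f(x_n + h, p_n + h·k1); p_{n+1} = p_n + (h/2)·(k1 + k2).
x=0.400000, p=0.710000:
  k1 = f(0.400000, 0.710000) = 0.340010
  k2 = f(0.670000, 0.801803) = 0.091754
  p ← 0.710000 + (0.27/2)·(0.340010 + 0.091754) = 0.768288
p(0.67) ≈ 0.7683

0.7683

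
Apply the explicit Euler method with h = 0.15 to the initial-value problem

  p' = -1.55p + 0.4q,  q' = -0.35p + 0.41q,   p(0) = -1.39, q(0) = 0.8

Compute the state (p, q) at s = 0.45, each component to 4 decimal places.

Euler on (p,q): p_{n+1} = p_n + h·p', q_{n+1} = q_n + h·q'.
0.000000: (-1.390000, 0.800000); f=(2.474500, 0.814500) → (-1.018825, 0.922175)
0.150000: (-1.018825, 0.922175); f=(1.948049, 0.734680) → (-0.726618, 1.032377)
0.300000: (-0.726618, 1.032377); f=(1.539208, 0.677591) → (-0.495736, 1.134016)
(p(0.45), q(0.45)) ≈ (-0.4957, 1.1340)

-0.4957, 1.1340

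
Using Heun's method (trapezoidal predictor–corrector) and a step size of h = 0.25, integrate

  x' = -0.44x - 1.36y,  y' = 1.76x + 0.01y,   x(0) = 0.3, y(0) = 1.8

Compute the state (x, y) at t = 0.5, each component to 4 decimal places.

Heun on (x,y): k1 = f(t_n, state_n); k2 = f(t_n + h, state_n + h·k1); state_{n+1} = state_n + (h/2)·(k1 + k2).
0.000000: (0.300000, 1.800000)
  k1 = (-2.580000, 0.546000)
  predictor → (-0.345000, 1.936500)
  k2 = (-2.481840, -0.587835)
  → (-0.332730, 1.794771)
0.250000: (-0.332730, 1.794771)
  k1 = (-2.294487, -0.567657)
  predictor → (-0.906352, 1.652856)
  k2 = (-1.849090, -1.578650)
  → (-0.850677, 1.526482)
(x(0.5), y(0.5)) ≈ (-0.8507, 1.5265)

-0.8507, 1.5265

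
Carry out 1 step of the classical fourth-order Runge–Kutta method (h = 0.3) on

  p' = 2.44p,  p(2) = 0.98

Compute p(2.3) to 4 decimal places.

RK4: k1 = f(t_n, p_n); k2 = f(t_n + h/2, p_n + (h/2)·k1); k3 = f(t_n + h/2, p_n + (h/2)·k2); k4 = f(t_n + h, p_n + h·k3); p_{n+1} = p_n + (h/6)·(k1 + 2k2 + 2k3 + k4).
t=2.000000, p=0.980000:
  k1 = f(2.000000, 0.980000) = 2.391200
  k2 = f(2.150000, 1.338680) = 3.266379
  k3 = f(2.150000, 1.469957) = 3.586695
  k4 = f(2.300000, 2.056008) = 5.016661
  p ← 0.980000 + (0.3/6)·(k1 + 2k2 + 2k3 + k4) = 2.035700
p(2.3) ≈ 2.0357

2.0357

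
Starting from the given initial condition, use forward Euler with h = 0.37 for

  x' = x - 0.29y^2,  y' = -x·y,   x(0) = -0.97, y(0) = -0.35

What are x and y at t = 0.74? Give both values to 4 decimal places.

-1.8629, -0.7118

Euler on (x,y): x_{n+1} = x_n + h·x', y_{n+1} = y_n + h·y'.
0.000000: (-0.970000, -0.350000); f=(-1.005525, -0.339500) → (-1.342044, -0.475615)
0.370000: (-1.342044, -0.475615); f=(-1.407645, -0.638296) → (-1.862873, -0.711785)
(x(0.74), y(0.74)) ≈ (-1.8629, -0.7118)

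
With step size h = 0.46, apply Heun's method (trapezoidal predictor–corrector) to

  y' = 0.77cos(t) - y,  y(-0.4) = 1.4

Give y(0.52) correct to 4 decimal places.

1.0041

Heun: k1 = f(t_n, y_n); k2 = f(t_n + h, y_n + h·k1); y_{n+1} = y_n + (h/2)·(k1 + k2).
t=-0.400000, y=1.400000:
  k1 = f(-0.400000, 1.400000) = -0.690783
  k2 = f(0.060000, 1.082240) = -0.313625
  y ← 1.400000 + (0.46/2)·(-0.690783 + (-0.313625)) = 1.168986
t=0.060000, y=1.168986:
  k1 = f(0.060000, 1.168986) = -0.400372
  k2 = f(0.520000, 0.984815) = -0.316594
  y ← 1.168986 + (0.46/2)·(-0.400372 + (-0.316594)) = 1.004084
y(0.52) ≈ 1.0041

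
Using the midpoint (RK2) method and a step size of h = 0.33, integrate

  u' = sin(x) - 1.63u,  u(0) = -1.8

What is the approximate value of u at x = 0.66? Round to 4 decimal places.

-0.5018

Midpoint: k1 = f(x_n, u_n); k2 = f(x_n + h/2, u_n + (h/2)·k1); u_{n+1} = u_n + h·k2.
x=0.000000, u=-1.800000:
  k1 = f(0.000000, -1.800000) = 2.934000
  k2 = f(0.165000, -1.315890) = 2.309153
  u ← -1.800000 + 0.33·2.309153 = -1.037979
x=0.330000, u=-1.037979:
  k1 = f(0.330000, -1.037979) = 2.015950
  k2 = f(0.495000, -0.705348) = 1.624749
  u ← -1.037979 + 0.33·1.624749 = -0.501812
u(0.66) ≈ -0.5018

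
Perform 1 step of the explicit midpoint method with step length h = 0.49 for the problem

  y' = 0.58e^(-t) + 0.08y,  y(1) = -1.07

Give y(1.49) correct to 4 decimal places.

Midpoint: k1 = f(t_n, y_n); k2 = f(t_n + h/2, y_n + (h/2)·k1); y_{n+1} = y_n + h·k2.
t=1.000000, y=-1.070000:
  k1 = f(1.000000, -1.070000) = 0.127770
  k2 = f(1.245000, -1.038696) = 0.083910
  y ← -1.070000 + 0.49·0.083910 = -1.028884
y(1.49) ≈ -1.0289

-1.0289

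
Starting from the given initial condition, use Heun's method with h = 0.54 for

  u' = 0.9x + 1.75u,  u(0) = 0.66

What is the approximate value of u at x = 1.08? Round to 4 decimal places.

Heun: k1 = f(x_n, u_n); k2 = f(x_n + h, u_n + h·k1); u_{n+1} = u_n + (h/2)·(k1 + k2).
x=0.000000, u=0.660000:
  k1 = f(0.000000, 0.660000) = 1.155000
  k2 = f(0.540000, 1.283700) = 2.732475
  u ← 0.660000 + (0.54/2)·(1.155000 + 2.732475) = 1.709618
x=0.540000, u=1.709618:
  k1 = f(0.540000, 1.709618) = 3.477832
  k2 = f(1.080000, 3.587647) = 7.250383
  u ← 1.709618 + (0.54/2)·(3.477832 + 7.250383) = 4.606236
u(1.08) ≈ 4.6062

4.6062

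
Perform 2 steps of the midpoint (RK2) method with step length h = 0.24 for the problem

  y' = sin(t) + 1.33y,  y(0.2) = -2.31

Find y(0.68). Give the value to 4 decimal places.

-4.0789

Midpoint: k1 = f(t_n, y_n); k2 = f(t_n + h/2, y_n + (h/2)·k1); y_{n+1} = y_n + h·k2.
t=0.200000, y=-2.310000:
  k1 = f(0.200000, -2.310000) = -2.873631
  k2 = f(0.320000, -2.654836) = -3.216365
  y ← -2.310000 + 0.24·(-3.216365) = -3.081928
t=0.440000, y=-3.081928:
  k1 = f(0.440000, -3.081928) = -3.673024
  k2 = f(0.560000, -3.522690) = -4.153992
  y ← -3.081928 + 0.24·(-4.153992) = -4.078886
y(0.68) ≈ -4.0789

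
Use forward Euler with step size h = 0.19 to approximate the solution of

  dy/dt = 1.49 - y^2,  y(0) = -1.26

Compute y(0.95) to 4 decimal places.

Euler: y_{n+1} = y_n + h·f(t_n, y_n).
t=0.000000, y=-1.260000: f=-0.097600 → y ← -1.260000 + 0.19·(-0.097600) = -1.278544
t=0.190000, y=-1.278544: f=-0.144675 → y ← -1.278544 + 0.19·(-0.144675) = -1.306032
t=0.380000, y=-1.306032: f=-0.215720 → y ← -1.306032 + 0.19·(-0.215720) = -1.347019
t=0.570000, y=-1.347019: f=-0.324460 → y ← -1.347019 + 0.19·(-0.324460) = -1.408666
t=0.760000, y=-1.408666: f=-0.494341 → y ← -1.408666 + 0.19·(-0.494341) = -1.502591
y(0.95) ≈ -1.5026

-1.5026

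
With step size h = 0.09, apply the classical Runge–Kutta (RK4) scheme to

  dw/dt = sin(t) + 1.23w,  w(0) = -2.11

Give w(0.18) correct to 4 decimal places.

-2.6155

RK4: k1 = f(t_n, w_n); k2 = f(t_n + h/2, w_n + (h/2)·k1); k3 = f(t_n + h/2, w_n + (h/2)·k2); k4 = f(t_n + h, w_n + h·k3); w_{n+1} = w_n + (h/6)·(k1 + 2k2 + 2k3 + k4).
t=0.000000, w=-2.110000:
  k1 = f(0.000000, -2.110000) = -2.595300
  k2 = f(0.045000, -2.226789) = -2.693965
  k3 = f(0.045000, -2.231228) = -2.699426
  k4 = f(0.090000, -2.352948) = -2.804248
  w ← -2.110000 + (0.09/6)·(k1 + 2k2 + 2k3 + k4) = -2.352795
t=0.090000, w=-2.352795:
  k1 = f(0.090000, -2.352795) = -2.804059
  k2 = f(0.135000, -2.478978) = -2.914552
  k3 = f(0.135000, -2.483950) = -2.920668
  k4 = f(0.180000, -2.615655) = -3.038226
  w ← -2.352795 + (0.09/6)·(k1 + 2k2 + 2k3 + k4) = -2.615486
w(0.18) ≈ -2.6155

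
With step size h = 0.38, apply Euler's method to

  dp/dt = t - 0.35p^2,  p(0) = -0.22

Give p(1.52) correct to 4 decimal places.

Euler: p_{n+1} = p_n + h·f(t_n, p_n).
t=0.000000, p=-0.220000: f=-0.016940 → p ← -0.220000 + 0.38·(-0.016940) = -0.226437
t=0.380000, p=-0.226437: f=0.362054 → p ← -0.226437 + 0.38·0.362054 = -0.088857
t=0.760000, p=-0.088857: f=0.757237 → p ← -0.088857 + 0.38·0.757237 = 0.198893
t=1.140000, p=0.198893: f=1.126155 → p ← 0.198893 + 0.38·1.126155 = 0.626832
p(1.52) ≈ 0.6268

0.6268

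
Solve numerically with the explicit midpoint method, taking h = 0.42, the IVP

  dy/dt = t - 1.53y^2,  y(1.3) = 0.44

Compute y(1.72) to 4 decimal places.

0.8020

Midpoint: k1 = f(t_n, y_n); k2 = f(t_n + h/2, y_n + (h/2)·k1); y_{n+1} = y_n + h·k2.
t=1.300000, y=0.440000:
  k1 = f(1.300000, 0.440000) = 1.003792
  k2 = f(1.510000, 0.650796) = 0.861990
  y ← 0.440000 + 0.42·0.861990 = 0.802036
y(1.72) ≈ 0.8020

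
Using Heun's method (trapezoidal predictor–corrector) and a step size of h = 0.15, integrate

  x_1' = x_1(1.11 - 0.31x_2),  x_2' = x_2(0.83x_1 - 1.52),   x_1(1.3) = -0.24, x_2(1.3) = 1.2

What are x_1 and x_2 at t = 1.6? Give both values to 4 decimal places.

-0.3070, 0.7163

Heun on (x_1,x_2): k1 = f(t_n, state_n); k2 = f(t_n + h, state_n + h·k1); state_{n+1} = state_n + (h/2)·(k1 + k2).
1.300000: (-0.240000, 1.200000)
  k1 = (-0.177120, -2.063040)
  predictor → (-0.266568, 0.890544)
  k2 = (-0.222299, -1.550661)
  → (-0.269956, 0.928972)
1.450000: (-0.269956, 0.928972)
  k1 = (-0.221909, -1.620187)
  predictor → (-0.303243, 0.685944)
  k2 = (-0.272117, -1.215282)
  → (-0.307008, 0.716312)
(x_1(1.6), x_2(1.6)) ≈ (-0.3070, 0.7163)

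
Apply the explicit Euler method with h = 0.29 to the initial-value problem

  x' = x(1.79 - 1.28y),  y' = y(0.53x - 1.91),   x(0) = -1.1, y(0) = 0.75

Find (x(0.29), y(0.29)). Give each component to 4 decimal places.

-1.3648, 0.2078

Euler on (x,y): x_{n+1} = x_n + h·x', y_{n+1} = y_n + h·y'.
0.000000: (-1.100000, 0.750000); f=(-0.913000, -1.869750) → (-1.364770, 0.207773)
(x(0.29), y(0.29)) ≈ (-1.3648, 0.2078)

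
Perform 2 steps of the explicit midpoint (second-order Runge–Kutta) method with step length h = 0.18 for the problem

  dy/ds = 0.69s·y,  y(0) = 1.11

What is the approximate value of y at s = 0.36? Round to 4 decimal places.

1.1605

Midpoint: k1 = f(s_n, y_n); k2 = f(s_n + h/2, y_n + (h/2)·k1); y_{n+1} = y_n + h·k2.
s=0.000000, y=1.110000:
  k1 = f(0.000000, 1.110000) = 0.000000
  k2 = f(0.090000, 1.110000) = 0.068931
  y ← 1.110000 + 0.18·0.068931 = 1.122408
s=0.180000, y=1.122408:
  k1 = f(0.180000, 1.122408) = 0.139403
  k2 = f(0.270000, 1.134954) = 0.211442
  y ← 1.122408 + 0.18·0.211442 = 1.160467
y(0.36) ≈ 1.1605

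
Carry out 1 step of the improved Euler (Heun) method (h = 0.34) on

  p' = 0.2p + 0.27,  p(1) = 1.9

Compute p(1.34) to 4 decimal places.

Heun: k1 = f(s_n, p_n); k2 = f(s_n + h, p_n + h·k1); p_{n+1} = p_n + (h/2)·(k1 + k2).
s=1.000000, p=1.900000:
  k1 = f(1.000000, 1.900000) = 0.650000
  k2 = f(1.340000, 2.121000) = 0.694200
  p ← 1.900000 + (0.34/2)·(0.650000 + 0.694200) = 2.128514
p(1.34) ≈ 2.1285

2.1285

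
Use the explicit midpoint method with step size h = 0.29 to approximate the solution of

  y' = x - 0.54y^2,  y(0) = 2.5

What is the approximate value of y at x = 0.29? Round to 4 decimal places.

Midpoint: k1 = f(x_n, y_n); k2 = f(x_n + h/2, y_n + (h/2)·k1); y_{n+1} = y_n + h·k2.
x=0.000000, y=2.500000:
  k1 = f(0.000000, 2.500000) = -3.375000
  k2 = f(0.145000, 2.010625) = -2.038011
  y ← 2.500000 + 0.29·(-2.038011) = 1.908977
y(0.29) ≈ 1.9090

1.9090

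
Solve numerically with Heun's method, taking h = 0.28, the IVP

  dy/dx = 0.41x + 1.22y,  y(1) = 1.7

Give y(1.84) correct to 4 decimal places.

5.4483

Heun: k1 = f(x_n, y_n); k2 = f(x_n + h, y_n + h·k1); y_{n+1} = y_n + (h/2)·(k1 + k2).
x=1.000000, y=1.700000:
  k1 = f(1.000000, 1.700000) = 2.484000
  k2 = f(1.280000, 2.395520) = 3.447334
  y ← 1.700000 + (0.28/2)·(2.484000 + 3.447334) = 2.530387
x=1.280000, y=2.530387:
  k1 = f(1.280000, 2.530387) = 3.611872
  k2 = f(1.560000, 3.541711) = 4.960487
  y ← 2.530387 + (0.28/2)·(3.611872 + 4.960487) = 3.730517
x=1.560000, y=3.730517:
  k1 = f(1.560000, 3.730517) = 5.190831
  k2 = f(1.840000, 5.183950) = 7.078819
  y ← 3.730517 + (0.28/2)·(5.190831 + 7.078819) = 5.448268
y(1.84) ≈ 5.4483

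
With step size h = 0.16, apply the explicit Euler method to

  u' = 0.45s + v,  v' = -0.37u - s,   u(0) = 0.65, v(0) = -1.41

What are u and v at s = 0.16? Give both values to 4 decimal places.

Euler on (u,v): u_{n+1} = u_n + h·u', v_{n+1} = v_n + h·v'.
0.000000: (0.650000, -1.410000); f=(-1.410000, -0.240500) → (0.424400, -1.448480)
(u(0.16), v(0.16)) ≈ (0.4244, -1.4485)

0.4244, -1.4485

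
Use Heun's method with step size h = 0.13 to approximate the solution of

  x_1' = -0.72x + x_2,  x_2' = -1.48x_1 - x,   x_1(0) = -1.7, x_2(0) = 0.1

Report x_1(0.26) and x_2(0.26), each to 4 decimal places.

-1.6160, 0.7096

Heun on (x_1,x_2): k1 = f(x_n, state_n); k2 = f(x_n + h, state_n + h·k1); state_{n+1} = state_n + (h/2)·(k1 + k2).
0.000000: (-1.700000, 0.100000)
  k1 = (0.100000, 2.516000)
  predictor → (-1.687000, 0.427080)
  k2 = (0.333480, 2.366760)
  → (-1.671824, 0.417379)
0.130000: (-1.671824, 0.417379)
  k1 = (0.323779, 2.344299)
  predictor → (-1.629732, 0.722138)
  k2 = (0.534938, 2.152004)
  → (-1.616007, 0.709639)
(x_1(0.26), x_2(0.26)) ≈ (-1.6160, 0.7096)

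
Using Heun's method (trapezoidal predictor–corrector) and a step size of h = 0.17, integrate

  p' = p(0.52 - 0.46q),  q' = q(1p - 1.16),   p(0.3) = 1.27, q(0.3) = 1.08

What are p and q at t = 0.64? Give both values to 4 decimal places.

Heun on (p,q): k1 = f(t_n, state_n); k2 = f(t_n + h, state_n + h·k1); state_{n+1} = state_n + (h/2)·(k1 + k2).
0.300000: (1.270000, 1.080000)
  k1 = (0.029464, 0.118800)
  predictor → (1.275009, 1.100196)
  k2 = (0.017735, 0.126532)
  → (1.274012, 1.100853)
0.470000: (1.274012, 1.100853)
  k1 = (0.017336, 0.125510)
  predictor → (1.276959, 1.122190)
  k2 = (0.004843, 0.131250)
  → (1.275897, 1.122678)
(p(0.64), q(0.64)) ≈ (1.2759, 1.1227)

1.2759, 1.1227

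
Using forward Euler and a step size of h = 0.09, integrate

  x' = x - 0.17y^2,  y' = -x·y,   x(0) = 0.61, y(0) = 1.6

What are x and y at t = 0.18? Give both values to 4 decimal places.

Euler on (x,y): x_{n+1} = x_n + h·x', y_{n+1} = y_n + h·y'.
0.000000: (0.610000, 1.600000); f=(0.174800, -0.976000) → (0.625732, 1.512160)
0.090000: (0.625732, 1.512160); f=(0.237005, -0.946207) → (0.647062, 1.427001)
(x(0.18), y(0.18)) ≈ (0.6471, 1.4270)

0.6471, 1.4270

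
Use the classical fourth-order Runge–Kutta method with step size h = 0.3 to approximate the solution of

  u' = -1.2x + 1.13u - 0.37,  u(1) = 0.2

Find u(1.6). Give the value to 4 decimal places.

-1.2277

RK4: k1 = f(x_n, u_n); k2 = f(x_n + h/2, u_n + (h/2)·k1); k3 = f(x_n + h/2, u_n + (h/2)·k2); k4 = f(x_n + h, u_n + h·k3); u_{n+1} = u_n + (h/6)·(k1 + 2k2 + 2k3 + k4).
x=1.000000, u=0.200000:
  k1 = f(1.000000, 0.200000) = -1.344000
  k2 = f(1.150000, -0.001600) = -1.751808
  k3 = f(1.150000, -0.062771) = -1.820931
  k4 = f(1.300000, -0.346279) = -2.321296
  u ← 0.200000 + (0.3/6)·(k1 + 2k2 + 2k3 + k4) = -0.340539
x=1.300000, u=-0.340539:
  k1 = f(1.300000, -0.340539) = -2.314809
  k2 = f(1.450000, -0.687760) = -2.887169
  k3 = f(1.450000, -0.773614) = -2.984184
  k4 = f(1.600000, -1.235794) = -3.686447
  u ← -0.340539 + (0.3/6)·(k1 + 2k2 + 2k3 + k4) = -1.227737
u(1.6) ≈ -1.2277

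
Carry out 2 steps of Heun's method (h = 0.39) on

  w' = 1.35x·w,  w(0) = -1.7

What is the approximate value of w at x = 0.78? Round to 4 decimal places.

Heun: k1 = f(x_n, w_n); k2 = f(x_n + h, w_n + h·k1); w_{n+1} = w_n + (h/2)·(k1 + k2).
x=0.000000, w=-1.700000:
  k1 = f(0.000000, -1.700000) = 0.000000
  k2 = f(0.390000, -1.700000) = -0.895050
  w ← -1.700000 + (0.39/2)·(0.000000 + (-0.895050)) = -1.874535
x=0.390000, w=-1.874535:
  k1 = f(0.390000, -1.874535) = -0.986943
  k2 = f(0.780000, -2.259442) = -2.379193
  w ← -1.874535 + (0.39/2)·(-0.986943 + (-2.379193)) = -2.530931
w(0.78) ≈ -2.5309

-2.5309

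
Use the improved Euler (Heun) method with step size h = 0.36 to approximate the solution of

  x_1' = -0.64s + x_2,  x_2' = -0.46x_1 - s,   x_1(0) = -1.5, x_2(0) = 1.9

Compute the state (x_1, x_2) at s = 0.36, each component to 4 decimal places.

-0.8128, 2.0270

Heun on (x_1,x_2): k1 = f(s_n, state_n); k2 = f(s_n + h, state_n + h·k1); state_{n+1} = state_n + (h/2)·(k1 + k2).
0.000000: (-1.500000, 1.900000)
  k1 = (1.900000, 0.690000)
  predictor → (-0.816000, 2.148400)
  k2 = (1.918000, 0.015360)
  → (-0.812760, 2.026965)
(x_1(0.36), x_2(0.36)) ≈ (-0.8128, 2.0270)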